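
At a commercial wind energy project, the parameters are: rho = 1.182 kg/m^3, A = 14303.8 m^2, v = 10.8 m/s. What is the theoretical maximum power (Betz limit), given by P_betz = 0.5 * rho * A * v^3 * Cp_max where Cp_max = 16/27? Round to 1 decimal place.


The Betz coefficient Cp_max = 16/27 = 0.5926
v^3 = 10.8^3 = 1259.712
P_betz = 0.5 * rho * A * v^3 * Cp_max
P_betz = 0.5 * 1.182 * 14303.8 * 1259.712 * 0.5926
P_betz = 6310538.1 W

6310538.1


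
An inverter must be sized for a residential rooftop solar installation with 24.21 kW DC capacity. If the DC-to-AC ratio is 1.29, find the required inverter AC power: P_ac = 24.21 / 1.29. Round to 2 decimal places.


The inverter AC capacity is determined by the DC/AC ratio.
Given: P_dc = 24.21 kW, DC/AC ratio = 1.29
P_ac = P_dc / ratio = 24.21 / 1.29
P_ac = 18.77 kW

18.77


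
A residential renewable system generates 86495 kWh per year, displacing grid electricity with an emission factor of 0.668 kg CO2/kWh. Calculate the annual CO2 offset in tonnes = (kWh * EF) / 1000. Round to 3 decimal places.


CO2 offset in kg = generation * emission_factor
CO2 offset = 86495 * 0.668 = 57778.66 kg
Convert to tonnes:
  CO2 offset = 57778.66 / 1000 = 57.779 tonnes

57.779


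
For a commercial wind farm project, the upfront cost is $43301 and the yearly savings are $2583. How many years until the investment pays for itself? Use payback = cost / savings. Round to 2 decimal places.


Simple payback period = initial cost / annual savings
Payback = 43301 / 2583
Payback = 16.76 years

16.76


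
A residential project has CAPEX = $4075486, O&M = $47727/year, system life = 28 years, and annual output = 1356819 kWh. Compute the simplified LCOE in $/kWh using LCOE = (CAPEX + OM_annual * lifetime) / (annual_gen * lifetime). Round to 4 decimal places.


Total cost = CAPEX + OM * lifetime = 4075486 + 47727 * 28 = 4075486 + 1336356 = 5411842
Total generation = annual * lifetime = 1356819 * 28 = 37990932 kWh
LCOE = 5411842 / 37990932
LCOE = 0.1425 $/kWh

0.1425


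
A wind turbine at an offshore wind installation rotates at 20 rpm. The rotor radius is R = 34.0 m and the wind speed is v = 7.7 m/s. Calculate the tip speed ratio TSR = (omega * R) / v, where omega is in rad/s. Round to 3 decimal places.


Convert rotational speed to rad/s:
  omega = 20 * 2 * pi / 60 = 2.0944 rad/s
Compute tip speed:
  v_tip = omega * R = 2.0944 * 34.0 = 71.209 m/s
Tip speed ratio:
  TSR = v_tip / v_wind = 71.209 / 7.7 = 9.248

9.248


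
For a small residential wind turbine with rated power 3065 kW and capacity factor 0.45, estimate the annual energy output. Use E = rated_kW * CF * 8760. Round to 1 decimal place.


Annual energy = rated_kW * capacity_factor * hours_per_year
Given: P_rated = 3065 kW, CF = 0.45, hours = 8760
E = 3065 * 0.45 * 8760
E = 12082230.0 kWh

12082230.0


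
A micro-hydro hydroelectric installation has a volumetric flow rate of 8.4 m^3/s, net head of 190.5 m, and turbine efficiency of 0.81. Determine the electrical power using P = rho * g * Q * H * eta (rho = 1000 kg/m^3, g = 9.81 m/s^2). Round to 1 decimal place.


Apply the hydropower formula P = rho * g * Q * H * eta
rho * g = 1000 * 9.81 = 9810.0
P = 9810.0 * 8.4 * 190.5 * 0.81
P = 12715349.2 W

12715349.2


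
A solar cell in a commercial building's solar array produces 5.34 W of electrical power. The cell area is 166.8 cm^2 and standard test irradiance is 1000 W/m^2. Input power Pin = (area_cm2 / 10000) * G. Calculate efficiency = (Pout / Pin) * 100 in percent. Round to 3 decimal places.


First compute the input power:
  Pin = area_cm2 / 10000 * G = 166.8 / 10000 * 1000 = 16.68 W
Then compute efficiency:
  Efficiency = (Pout / Pin) * 100 = (5.34 / 16.68) * 100
  Efficiency = 32.014%

32.014


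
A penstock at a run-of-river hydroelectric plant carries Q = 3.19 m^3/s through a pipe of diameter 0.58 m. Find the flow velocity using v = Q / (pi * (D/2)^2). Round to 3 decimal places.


Compute pipe cross-sectional area:
  A = pi * (D/2)^2 = pi * (0.58/2)^2 = 0.2642 m^2
Calculate velocity:
  v = Q / A = 3.19 / 0.2642
  v = 12.074 m/s

12.074


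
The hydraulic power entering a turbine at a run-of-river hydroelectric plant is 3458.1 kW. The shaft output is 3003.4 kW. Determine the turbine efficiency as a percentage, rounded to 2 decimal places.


Turbine efficiency = (output power / input power) * 100
eta = (3003.4 / 3458.1) * 100
eta = 86.85%

86.85


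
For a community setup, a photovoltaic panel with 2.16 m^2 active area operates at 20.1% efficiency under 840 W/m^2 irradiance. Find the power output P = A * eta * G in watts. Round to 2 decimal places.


Use the solar power formula P = A * eta * G.
Given: A = 2.16 m^2, eta = 0.201, G = 840 W/m^2
P = 2.16 * 0.201 * 840
P = 364.69 W

364.69


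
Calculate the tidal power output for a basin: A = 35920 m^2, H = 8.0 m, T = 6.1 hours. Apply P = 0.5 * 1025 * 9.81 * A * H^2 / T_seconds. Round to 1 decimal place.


Convert period to seconds: T = 6.1 * 3600 = 21960.0 s
H^2 = 8.0^2 = 64.0
P = 0.5 * rho * g * A * H^2 / T
P = 0.5 * 1025 * 9.81 * 35920 * 64.0 / 21960.0
P = 526316.3 W

526316.3


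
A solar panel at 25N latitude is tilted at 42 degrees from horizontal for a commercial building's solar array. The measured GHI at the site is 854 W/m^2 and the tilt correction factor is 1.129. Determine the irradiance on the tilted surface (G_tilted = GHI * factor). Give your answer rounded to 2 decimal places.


Identify the given values:
  GHI = 854 W/m^2, tilt correction factor = 1.129
Apply the formula G_tilted = GHI * factor:
  G_tilted = 854 * 1.129
  G_tilted = 964.17 W/m^2

964.17


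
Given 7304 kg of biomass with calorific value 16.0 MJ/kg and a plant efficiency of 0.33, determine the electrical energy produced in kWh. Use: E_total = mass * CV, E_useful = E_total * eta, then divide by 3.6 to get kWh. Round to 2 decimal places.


Total energy = mass * CV = 7304 * 16.0 = 116864.0 MJ
Useful energy = total * eta = 116864.0 * 0.33 = 38565.12 MJ
Convert to kWh: 38565.12 / 3.6
Useful energy = 10712.53 kWh

10712.53


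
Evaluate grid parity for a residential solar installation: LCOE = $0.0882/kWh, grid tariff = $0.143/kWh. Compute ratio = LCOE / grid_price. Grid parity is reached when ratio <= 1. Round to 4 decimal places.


Compare LCOE to grid price:
  LCOE = $0.0882/kWh, Grid price = $0.143/kWh
  Ratio = LCOE / grid_price = 0.0882 / 0.143 = 0.6168
  Grid parity achieved (ratio <= 1)? yes

0.6168


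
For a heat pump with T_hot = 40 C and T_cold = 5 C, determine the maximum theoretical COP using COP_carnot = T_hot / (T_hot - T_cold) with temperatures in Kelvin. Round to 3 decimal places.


Convert to Kelvin:
  T_hot = 40 + 273.15 = 313.15 K
  T_cold = 5 + 273.15 = 278.15 K
Apply Carnot COP formula:
  COP = T_hot_K / (T_hot_K - T_cold_K) = 313.15 / 35.0
  COP = 8.947

8.947


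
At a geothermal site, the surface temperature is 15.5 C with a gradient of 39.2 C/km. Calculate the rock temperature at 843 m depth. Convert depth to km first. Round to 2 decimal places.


Convert depth to km: 843 / 1000 = 0.843 km
Temperature increase = gradient * depth_km = 39.2 * 0.843 = 33.05 C
Temperature at depth = T_surface + delta_T = 15.5 + 33.05
T = 48.55 C

48.55


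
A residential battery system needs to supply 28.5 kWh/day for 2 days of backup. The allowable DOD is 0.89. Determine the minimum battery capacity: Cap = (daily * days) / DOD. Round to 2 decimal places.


Total energy needed = daily * days = 28.5 * 2 = 57.0 kWh
Account for depth of discharge:
  Cap = total_energy / DOD = 57.0 / 0.89
  Cap = 64.04 kWh

64.04


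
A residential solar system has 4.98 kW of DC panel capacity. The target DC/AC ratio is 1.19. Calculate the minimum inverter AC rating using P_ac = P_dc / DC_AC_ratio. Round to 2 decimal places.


The inverter AC capacity is determined by the DC/AC ratio.
Given: P_dc = 4.98 kW, DC/AC ratio = 1.19
P_ac = P_dc / ratio = 4.98 / 1.19
P_ac = 4.18 kW

4.18


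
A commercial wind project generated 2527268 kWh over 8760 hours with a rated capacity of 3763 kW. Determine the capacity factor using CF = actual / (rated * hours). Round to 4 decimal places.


Capacity factor = actual output / maximum possible output
Maximum possible = rated * hours = 3763 * 8760 = 32963880 kWh
CF = 2527268 / 32963880
CF = 0.0767

0.0767


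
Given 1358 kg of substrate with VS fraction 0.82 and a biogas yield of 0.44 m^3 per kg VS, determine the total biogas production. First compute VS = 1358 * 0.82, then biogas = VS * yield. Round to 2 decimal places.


Compute volatile solids:
  VS = mass * VS_fraction = 1358 * 0.82 = 1113.56 kg
Calculate biogas volume:
  Biogas = VS * specific_yield = 1113.56 * 0.44
  Biogas = 489.97 m^3

489.97


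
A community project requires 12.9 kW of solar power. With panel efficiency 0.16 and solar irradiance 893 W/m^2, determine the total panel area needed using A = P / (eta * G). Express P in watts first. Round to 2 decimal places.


Convert target power to watts: P = 12.9 * 1000 = 12900.0 W
Compute denominator: eta * G = 0.16 * 893 = 142.88
Required area A = P / (eta * G) = 12900.0 / 142.88
A = 90.29 m^2

90.29


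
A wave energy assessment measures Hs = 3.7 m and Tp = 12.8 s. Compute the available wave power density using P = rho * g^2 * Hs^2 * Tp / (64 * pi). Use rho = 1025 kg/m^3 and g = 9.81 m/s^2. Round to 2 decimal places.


Apply wave power formula:
  g^2 = 9.81^2 = 96.2361
  Hs^2 = 3.7^2 = 13.69
  Numerator = rho * g^2 * Hs^2 * Tp = 1025 * 96.2361 * 13.69 * 12.8 = 17285235.38
  Denominator = 64 * pi = 201.0619
  P = 17285235.38 / 201.0619 = 85969.71 W/m

85969.71


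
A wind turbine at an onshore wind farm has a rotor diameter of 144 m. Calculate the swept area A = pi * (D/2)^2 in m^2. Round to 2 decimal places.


Compute the rotor radius:
  r = D / 2 = 144 / 2 = 72.0 m
Calculate swept area:
  A = pi * r^2 = pi * 72.0^2
  A = 16286.02 m^2

16286.02


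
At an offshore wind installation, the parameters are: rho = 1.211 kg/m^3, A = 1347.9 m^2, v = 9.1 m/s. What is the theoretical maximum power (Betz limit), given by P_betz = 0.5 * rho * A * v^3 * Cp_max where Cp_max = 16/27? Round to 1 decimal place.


The Betz coefficient Cp_max = 16/27 = 0.5926
v^3 = 9.1^3 = 753.571
P_betz = 0.5 * rho * A * v^3 * Cp_max
P_betz = 0.5 * 1.211 * 1347.9 * 753.571 * 0.5926
P_betz = 364462.0 W

364462.0


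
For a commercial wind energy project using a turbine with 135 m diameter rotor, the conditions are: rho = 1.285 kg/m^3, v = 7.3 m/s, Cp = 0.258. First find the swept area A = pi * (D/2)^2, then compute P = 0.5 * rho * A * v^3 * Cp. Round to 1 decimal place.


Step 1 -- Compute swept area:
  A = pi * (D/2)^2 = pi * (135/2)^2 = 14313.88 m^2
Step 2 -- Apply wind power equation:
  P = 0.5 * rho * A * v^3 * Cp
  v^3 = 7.3^3 = 389.017
  P = 0.5 * 1.285 * 14313.88 * 389.017 * 0.258
  P = 923036.4 W

923036.4


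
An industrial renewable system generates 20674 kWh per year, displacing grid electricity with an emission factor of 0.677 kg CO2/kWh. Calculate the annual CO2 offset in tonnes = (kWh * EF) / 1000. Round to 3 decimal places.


CO2 offset in kg = generation * emission_factor
CO2 offset = 20674 * 0.677 = 13996.3 kg
Convert to tonnes:
  CO2 offset = 13996.3 / 1000 = 13.996 tonnes

13.996


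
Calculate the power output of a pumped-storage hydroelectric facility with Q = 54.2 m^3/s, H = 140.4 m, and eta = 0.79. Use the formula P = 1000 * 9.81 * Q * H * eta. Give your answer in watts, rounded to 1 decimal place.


Apply the hydropower formula P = rho * g * Q * H * eta
rho * g = 1000 * 9.81 = 9810.0
P = 9810.0 * 54.2 * 140.4 * 0.79
P = 58974259.0 W

58974259.0


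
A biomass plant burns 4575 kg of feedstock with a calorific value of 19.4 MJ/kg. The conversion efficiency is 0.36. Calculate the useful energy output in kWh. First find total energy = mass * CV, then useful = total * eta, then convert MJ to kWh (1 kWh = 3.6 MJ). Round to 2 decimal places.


Total energy = mass * CV = 4575 * 19.4 = 88755.0 MJ
Useful energy = total * eta = 88755.0 * 0.36 = 31951.8 MJ
Convert to kWh: 31951.8 / 3.6
Useful energy = 8875.50 kWh

8875.50


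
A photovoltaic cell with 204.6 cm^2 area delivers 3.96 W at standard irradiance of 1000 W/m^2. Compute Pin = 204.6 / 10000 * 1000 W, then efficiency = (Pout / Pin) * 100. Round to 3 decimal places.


First compute the input power:
  Pin = area_cm2 / 10000 * G = 204.6 / 10000 * 1000 = 20.46 W
Then compute efficiency:
  Efficiency = (Pout / Pin) * 100 = (3.96 / 20.46) * 100
  Efficiency = 19.355%

19.355


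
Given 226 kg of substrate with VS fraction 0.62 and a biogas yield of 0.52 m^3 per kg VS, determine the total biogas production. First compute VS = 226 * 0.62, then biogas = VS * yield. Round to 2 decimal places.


Compute volatile solids:
  VS = mass * VS_fraction = 226 * 0.62 = 140.12 kg
Calculate biogas volume:
  Biogas = VS * specific_yield = 140.12 * 0.52
  Biogas = 72.86 m^3

72.86


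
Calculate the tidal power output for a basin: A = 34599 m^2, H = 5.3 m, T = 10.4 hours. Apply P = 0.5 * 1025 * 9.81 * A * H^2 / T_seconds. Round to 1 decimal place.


Convert period to seconds: T = 10.4 * 3600 = 37440.0 s
H^2 = 5.3^2 = 28.09
P = 0.5 * rho * g * A * H^2 / T
P = 0.5 * 1025 * 9.81 * 34599 * 28.09 / 37440.0
P = 130509.6 W

130509.6


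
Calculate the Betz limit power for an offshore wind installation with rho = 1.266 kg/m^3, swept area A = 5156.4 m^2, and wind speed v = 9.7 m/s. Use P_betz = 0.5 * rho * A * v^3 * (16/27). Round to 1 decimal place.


The Betz coefficient Cp_max = 16/27 = 0.5926
v^3 = 9.7^3 = 912.673
P_betz = 0.5 * rho * A * v^3 * Cp_max
P_betz = 0.5 * 1.266 * 5156.4 * 912.673 * 0.5926
P_betz = 1765313.0 W

1765313.0


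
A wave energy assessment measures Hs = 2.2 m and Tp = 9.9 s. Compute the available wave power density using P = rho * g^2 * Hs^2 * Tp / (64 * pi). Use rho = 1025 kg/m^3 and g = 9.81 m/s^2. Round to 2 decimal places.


Apply wave power formula:
  g^2 = 9.81^2 = 96.2361
  Hs^2 = 2.2^2 = 4.84
  Numerator = rho * g^2 * Hs^2 * Tp = 1025 * 96.2361 * 4.84 * 9.9 = 4726530.19
  Denominator = 64 * pi = 201.0619
  P = 4726530.19 / 201.0619 = 23507.83 W/m

23507.83


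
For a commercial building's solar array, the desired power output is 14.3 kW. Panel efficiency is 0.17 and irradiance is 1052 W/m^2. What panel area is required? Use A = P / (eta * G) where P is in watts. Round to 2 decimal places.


Convert target power to watts: P = 14.3 * 1000 = 14300.0 W
Compute denominator: eta * G = 0.17 * 1052 = 178.84
Required area A = P / (eta * G) = 14300.0 / 178.84
A = 79.96 m^2

79.96


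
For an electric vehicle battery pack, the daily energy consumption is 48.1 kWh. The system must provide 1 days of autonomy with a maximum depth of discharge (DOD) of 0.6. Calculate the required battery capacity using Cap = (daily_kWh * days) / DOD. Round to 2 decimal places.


Total energy needed = daily * days = 48.1 * 1 = 48.1 kWh
Account for depth of discharge:
  Cap = total_energy / DOD = 48.1 / 0.6
  Cap = 80.17 kWh

80.17


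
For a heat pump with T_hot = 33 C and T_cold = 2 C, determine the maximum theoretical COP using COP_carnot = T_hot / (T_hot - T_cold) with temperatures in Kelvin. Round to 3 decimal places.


Convert to Kelvin:
  T_hot = 33 + 273.15 = 306.15 K
  T_cold = 2 + 273.15 = 275.15 K
Apply Carnot COP formula:
  COP = T_hot_K / (T_hot_K - T_cold_K) = 306.15 / 31.0
  COP = 9.876

9.876


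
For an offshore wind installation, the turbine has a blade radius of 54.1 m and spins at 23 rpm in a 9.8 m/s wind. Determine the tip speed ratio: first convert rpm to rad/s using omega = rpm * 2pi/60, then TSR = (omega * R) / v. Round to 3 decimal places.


Convert rotational speed to rad/s:
  omega = 23 * 2 * pi / 60 = 2.4086 rad/s
Compute tip speed:
  v_tip = omega * R = 2.4086 * 54.1 = 130.303 m/s
Tip speed ratio:
  TSR = v_tip / v_wind = 130.303 / 9.8 = 13.296

13.296


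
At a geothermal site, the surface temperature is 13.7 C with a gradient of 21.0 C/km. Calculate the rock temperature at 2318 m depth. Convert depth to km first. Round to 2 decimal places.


Convert depth to km: 2318 / 1000 = 2.318 km
Temperature increase = gradient * depth_km = 21.0 * 2.318 = 48.68 C
Temperature at depth = T_surface + delta_T = 13.7 + 48.68
T = 62.38 C

62.38


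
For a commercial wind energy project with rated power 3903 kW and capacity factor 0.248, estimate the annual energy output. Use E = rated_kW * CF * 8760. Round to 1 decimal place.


Annual energy = rated_kW * capacity_factor * hours_per_year
Given: P_rated = 3903 kW, CF = 0.248, hours = 8760
E = 3903 * 0.248 * 8760
E = 8479189.4 kWh

8479189.4


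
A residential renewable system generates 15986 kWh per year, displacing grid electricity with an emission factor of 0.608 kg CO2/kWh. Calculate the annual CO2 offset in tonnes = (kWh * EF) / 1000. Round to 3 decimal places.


CO2 offset in kg = generation * emission_factor
CO2 offset = 15986 * 0.608 = 9719.49 kg
Convert to tonnes:
  CO2 offset = 9719.49 / 1000 = 9.719 tonnes

9.719


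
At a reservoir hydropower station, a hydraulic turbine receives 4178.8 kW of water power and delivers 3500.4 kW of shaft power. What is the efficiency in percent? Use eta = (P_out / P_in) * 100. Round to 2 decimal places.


Turbine efficiency = (output power / input power) * 100
eta = (3500.4 / 4178.8) * 100
eta = 83.77%

83.77


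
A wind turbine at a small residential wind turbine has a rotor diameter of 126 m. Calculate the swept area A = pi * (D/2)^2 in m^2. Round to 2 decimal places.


Compute the rotor radius:
  r = D / 2 = 126 / 2 = 63.0 m
Calculate swept area:
  A = pi * r^2 = pi * 63.0^2
  A = 12468.98 m^2

12468.98


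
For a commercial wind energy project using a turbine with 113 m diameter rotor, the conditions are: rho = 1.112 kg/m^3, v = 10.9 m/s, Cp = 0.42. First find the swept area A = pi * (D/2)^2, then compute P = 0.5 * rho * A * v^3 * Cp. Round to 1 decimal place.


Step 1 -- Compute swept area:
  A = pi * (D/2)^2 = pi * (113/2)^2 = 10028.75 m^2
Step 2 -- Apply wind power equation:
  P = 0.5 * rho * A * v^3 * Cp
  v^3 = 10.9^3 = 1295.029
  P = 0.5 * 1.112 * 10028.75 * 1295.029 * 0.42
  P = 3032845.9 W

3032845.9


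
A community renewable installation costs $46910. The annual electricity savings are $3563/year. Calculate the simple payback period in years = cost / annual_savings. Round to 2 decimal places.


Simple payback period = initial cost / annual savings
Payback = 46910 / 3563
Payback = 13.17 years

13.17


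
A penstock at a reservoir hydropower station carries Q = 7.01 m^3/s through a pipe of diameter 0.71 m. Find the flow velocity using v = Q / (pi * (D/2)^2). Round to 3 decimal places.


Compute pipe cross-sectional area:
  A = pi * (D/2)^2 = pi * (0.71/2)^2 = 0.3959 m^2
Calculate velocity:
  v = Q / A = 7.01 / 0.3959
  v = 17.706 m/s

17.706


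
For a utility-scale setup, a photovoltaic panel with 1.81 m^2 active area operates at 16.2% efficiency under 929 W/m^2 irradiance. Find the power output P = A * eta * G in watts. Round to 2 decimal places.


Use the solar power formula P = A * eta * G.
Given: A = 1.81 m^2, eta = 0.162, G = 929 W/m^2
P = 1.81 * 0.162 * 929
P = 272.40 W

272.40


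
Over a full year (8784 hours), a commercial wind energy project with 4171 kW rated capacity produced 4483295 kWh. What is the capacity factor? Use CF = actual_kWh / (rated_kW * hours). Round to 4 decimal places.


Capacity factor = actual output / maximum possible output
Maximum possible = rated * hours = 4171 * 8784 = 36638064 kWh
CF = 4483295 / 36638064
CF = 0.1224

0.1224


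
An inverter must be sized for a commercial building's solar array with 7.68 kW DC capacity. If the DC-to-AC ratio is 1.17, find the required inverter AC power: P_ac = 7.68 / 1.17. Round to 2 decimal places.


The inverter AC capacity is determined by the DC/AC ratio.
Given: P_dc = 7.68 kW, DC/AC ratio = 1.17
P_ac = P_dc / ratio = 7.68 / 1.17
P_ac = 6.56 kW

6.56


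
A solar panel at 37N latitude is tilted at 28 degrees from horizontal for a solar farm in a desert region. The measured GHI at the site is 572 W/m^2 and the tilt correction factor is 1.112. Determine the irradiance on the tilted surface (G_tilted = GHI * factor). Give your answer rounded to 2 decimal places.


Identify the given values:
  GHI = 572 W/m^2, tilt correction factor = 1.112
Apply the formula G_tilted = GHI * factor:
  G_tilted = 572 * 1.112
  G_tilted = 636.06 W/m^2

636.06


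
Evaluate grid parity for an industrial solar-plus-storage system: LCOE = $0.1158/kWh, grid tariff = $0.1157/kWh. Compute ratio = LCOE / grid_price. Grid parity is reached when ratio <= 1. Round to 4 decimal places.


Compare LCOE to grid price:
  LCOE = $0.1158/kWh, Grid price = $0.1157/kWh
  Ratio = LCOE / grid_price = 0.1158 / 0.1157 = 1.0009
  Grid parity achieved (ratio <= 1)? no

1.0009


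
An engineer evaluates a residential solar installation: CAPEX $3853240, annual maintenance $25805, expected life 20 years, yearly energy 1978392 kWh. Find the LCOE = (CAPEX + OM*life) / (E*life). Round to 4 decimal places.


Total cost = CAPEX + OM * lifetime = 3853240 + 25805 * 20 = 3853240 + 516100 = 4369340
Total generation = annual * lifetime = 1978392 * 20 = 39567840 kWh
LCOE = 4369340 / 39567840
LCOE = 0.1104 $/kWh

0.1104


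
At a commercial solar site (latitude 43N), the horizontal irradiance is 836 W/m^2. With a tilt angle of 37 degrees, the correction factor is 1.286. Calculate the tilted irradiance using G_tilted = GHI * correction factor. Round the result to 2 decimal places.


Identify the given values:
  GHI = 836 W/m^2, tilt correction factor = 1.286
Apply the formula G_tilted = GHI * factor:
  G_tilted = 836 * 1.286
  G_tilted = 1075.10 W/m^2

1075.10


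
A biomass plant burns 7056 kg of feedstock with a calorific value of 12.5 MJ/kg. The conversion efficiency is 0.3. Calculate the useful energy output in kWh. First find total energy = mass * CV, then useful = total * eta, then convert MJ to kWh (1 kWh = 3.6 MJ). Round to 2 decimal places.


Total energy = mass * CV = 7056 * 12.5 = 88200.0 MJ
Useful energy = total * eta = 88200.0 * 0.3 = 26460.0 MJ
Convert to kWh: 26460.0 / 3.6
Useful energy = 7350.00 kWh

7350.00


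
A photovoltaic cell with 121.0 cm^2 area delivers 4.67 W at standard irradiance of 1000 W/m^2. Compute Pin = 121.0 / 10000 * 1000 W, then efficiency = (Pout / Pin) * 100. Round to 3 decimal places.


First compute the input power:
  Pin = area_cm2 / 10000 * G = 121.0 / 10000 * 1000 = 12.1 W
Then compute efficiency:
  Efficiency = (Pout / Pin) * 100 = (4.67 / 12.1) * 100
  Efficiency = 38.595%

38.595


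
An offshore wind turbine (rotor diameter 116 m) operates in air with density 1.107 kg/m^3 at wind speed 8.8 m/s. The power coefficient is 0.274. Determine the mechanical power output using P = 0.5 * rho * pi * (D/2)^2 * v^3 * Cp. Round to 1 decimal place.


Step 1 -- Compute swept area:
  A = pi * (D/2)^2 = pi * (116/2)^2 = 10568.32 m^2
Step 2 -- Apply wind power equation:
  P = 0.5 * rho * A * v^3 * Cp
  v^3 = 8.8^3 = 681.472
  P = 0.5 * 1.107 * 10568.32 * 681.472 * 0.274
  P = 1092250.0 W

1092250.0


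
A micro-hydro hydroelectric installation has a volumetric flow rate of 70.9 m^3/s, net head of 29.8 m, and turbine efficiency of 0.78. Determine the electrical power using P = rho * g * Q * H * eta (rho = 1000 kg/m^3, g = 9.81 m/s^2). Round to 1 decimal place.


Apply the hydropower formula P = rho * g * Q * H * eta
rho * g = 1000 * 9.81 = 9810.0
P = 9810.0 * 70.9 * 29.8 * 0.78
P = 16166876.1 W

16166876.1


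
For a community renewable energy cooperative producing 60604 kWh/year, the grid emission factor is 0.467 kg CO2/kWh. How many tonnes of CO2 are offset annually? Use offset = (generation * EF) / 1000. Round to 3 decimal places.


CO2 offset in kg = generation * emission_factor
CO2 offset = 60604 * 0.467 = 28302.07 kg
Convert to tonnes:
  CO2 offset = 28302.07 / 1000 = 28.302 tonnes

28.302


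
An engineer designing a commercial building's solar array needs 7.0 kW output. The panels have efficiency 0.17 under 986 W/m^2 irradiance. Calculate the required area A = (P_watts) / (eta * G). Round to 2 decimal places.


Convert target power to watts: P = 7.0 * 1000 = 7000.0 W
Compute denominator: eta * G = 0.17 * 986 = 167.62
Required area A = P / (eta * G) = 7000.0 / 167.62
A = 41.76 m^2

41.76


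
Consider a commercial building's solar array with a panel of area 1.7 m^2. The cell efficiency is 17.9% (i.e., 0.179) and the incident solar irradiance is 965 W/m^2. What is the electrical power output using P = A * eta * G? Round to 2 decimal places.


Use the solar power formula P = A * eta * G.
Given: A = 1.7 m^2, eta = 0.179, G = 965 W/m^2
P = 1.7 * 0.179 * 965
P = 293.65 W

293.65


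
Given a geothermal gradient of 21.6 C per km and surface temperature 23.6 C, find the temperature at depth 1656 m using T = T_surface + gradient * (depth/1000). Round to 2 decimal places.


Convert depth to km: 1656 / 1000 = 1.656 km
Temperature increase = gradient * depth_km = 21.6 * 1.656 = 35.77 C
Temperature at depth = T_surface + delta_T = 23.6 + 35.77
T = 59.37 C

59.37


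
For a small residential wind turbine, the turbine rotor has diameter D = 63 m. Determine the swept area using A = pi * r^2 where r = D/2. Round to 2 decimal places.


Compute the rotor radius:
  r = D / 2 = 63 / 2 = 31.5 m
Calculate swept area:
  A = pi * r^2 = pi * 31.5^2
  A = 3117.25 m^2

3117.25


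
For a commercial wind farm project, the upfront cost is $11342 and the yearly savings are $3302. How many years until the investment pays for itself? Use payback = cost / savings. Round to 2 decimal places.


Simple payback period = initial cost / annual savings
Payback = 11342 / 3302
Payback = 3.43 years

3.43


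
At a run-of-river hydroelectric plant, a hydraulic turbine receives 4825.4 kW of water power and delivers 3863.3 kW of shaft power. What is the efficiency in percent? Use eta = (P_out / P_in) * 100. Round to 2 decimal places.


Turbine efficiency = (output power / input power) * 100
eta = (3863.3 / 4825.4) * 100
eta = 80.06%

80.06


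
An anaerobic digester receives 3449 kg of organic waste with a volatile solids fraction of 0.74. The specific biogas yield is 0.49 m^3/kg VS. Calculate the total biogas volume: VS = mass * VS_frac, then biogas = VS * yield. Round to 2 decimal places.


Compute volatile solids:
  VS = mass * VS_fraction = 3449 * 0.74 = 2552.26 kg
Calculate biogas volume:
  Biogas = VS * specific_yield = 2552.26 * 0.49
  Biogas = 1250.61 m^3

1250.61


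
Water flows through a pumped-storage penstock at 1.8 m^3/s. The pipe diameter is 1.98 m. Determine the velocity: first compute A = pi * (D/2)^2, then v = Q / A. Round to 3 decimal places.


Compute pipe cross-sectional area:
  A = pi * (D/2)^2 = pi * (1.98/2)^2 = 3.0791 m^2
Calculate velocity:
  v = Q / A = 1.8 / 3.0791
  v = 0.585 m/s

0.585


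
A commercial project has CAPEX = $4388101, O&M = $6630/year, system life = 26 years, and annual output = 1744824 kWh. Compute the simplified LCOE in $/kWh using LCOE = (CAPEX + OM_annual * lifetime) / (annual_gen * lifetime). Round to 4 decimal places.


Total cost = CAPEX + OM * lifetime = 4388101 + 6630 * 26 = 4388101 + 172380 = 4560481
Total generation = annual * lifetime = 1744824 * 26 = 45365424 kWh
LCOE = 4560481 / 45365424
LCOE = 0.1005 $/kWh

0.1005


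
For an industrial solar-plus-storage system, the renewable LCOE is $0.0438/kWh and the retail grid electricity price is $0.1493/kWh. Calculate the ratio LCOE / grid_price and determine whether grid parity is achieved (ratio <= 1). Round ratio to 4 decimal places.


Compare LCOE to grid price:
  LCOE = $0.0438/kWh, Grid price = $0.1493/kWh
  Ratio = LCOE / grid_price = 0.0438 / 0.1493 = 0.2934
  Grid parity achieved (ratio <= 1)? yes

0.2934


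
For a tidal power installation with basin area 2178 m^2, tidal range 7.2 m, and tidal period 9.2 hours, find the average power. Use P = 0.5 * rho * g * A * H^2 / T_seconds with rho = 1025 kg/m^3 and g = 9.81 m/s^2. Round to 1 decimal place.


Convert period to seconds: T = 9.2 * 3600 = 33120.0 s
H^2 = 7.2^2 = 51.84
P = 0.5 * rho * g * A * H^2 / T
P = 0.5 * 1025 * 9.81 * 2178 * 51.84 / 33120.0
P = 17139.4 W

17139.4


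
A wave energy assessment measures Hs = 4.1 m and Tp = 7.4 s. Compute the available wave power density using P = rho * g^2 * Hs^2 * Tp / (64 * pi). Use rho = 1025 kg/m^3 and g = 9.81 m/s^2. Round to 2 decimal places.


Apply wave power formula:
  g^2 = 9.81^2 = 96.2361
  Hs^2 = 4.1^2 = 16.81
  Numerator = rho * g^2 * Hs^2 * Tp = 1025 * 96.2361 * 16.81 * 7.4 = 12270473.26
  Denominator = 64 * pi = 201.0619
  P = 12270473.26 / 201.0619 = 61028.33 W/m

61028.33


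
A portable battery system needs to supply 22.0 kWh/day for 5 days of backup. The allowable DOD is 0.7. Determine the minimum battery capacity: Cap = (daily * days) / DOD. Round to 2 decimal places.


Total energy needed = daily * days = 22.0 * 5 = 110.0 kWh
Account for depth of discharge:
  Cap = total_energy / DOD = 110.0 / 0.7
  Cap = 157.14 kWh

157.14


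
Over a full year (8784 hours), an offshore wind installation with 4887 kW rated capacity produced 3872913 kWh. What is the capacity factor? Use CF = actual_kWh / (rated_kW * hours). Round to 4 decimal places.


Capacity factor = actual output / maximum possible output
Maximum possible = rated * hours = 4887 * 8784 = 42927408 kWh
CF = 3872913 / 42927408
CF = 0.0902

0.0902


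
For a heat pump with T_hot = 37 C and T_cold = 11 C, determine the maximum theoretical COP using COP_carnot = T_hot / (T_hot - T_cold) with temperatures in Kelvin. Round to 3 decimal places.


Convert to Kelvin:
  T_hot = 37 + 273.15 = 310.15 K
  T_cold = 11 + 273.15 = 284.15 K
Apply Carnot COP formula:
  COP = T_hot_K / (T_hot_K - T_cold_K) = 310.15 / 26.0
  COP = 11.929

11.929


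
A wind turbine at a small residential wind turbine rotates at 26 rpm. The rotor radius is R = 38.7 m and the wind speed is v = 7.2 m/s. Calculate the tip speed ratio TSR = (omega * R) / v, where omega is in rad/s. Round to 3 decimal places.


Convert rotational speed to rad/s:
  omega = 26 * 2 * pi / 60 = 2.7227 rad/s
Compute tip speed:
  v_tip = omega * R = 2.7227 * 38.7 = 105.369 m/s
Tip speed ratio:
  TSR = v_tip / v_wind = 105.369 / 7.2 = 14.635

14.635


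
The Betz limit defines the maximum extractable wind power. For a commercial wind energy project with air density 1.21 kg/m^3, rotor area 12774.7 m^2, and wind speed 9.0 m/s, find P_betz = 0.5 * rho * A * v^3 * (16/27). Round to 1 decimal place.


The Betz coefficient Cp_max = 16/27 = 0.5926
v^3 = 9.0^3 = 729.0
P_betz = 0.5 * rho * A * v^3 * Cp_max
P_betz = 0.5 * 1.21 * 12774.7 * 729.0 * 0.5926
P_betz = 3338795.6 W

3338795.6


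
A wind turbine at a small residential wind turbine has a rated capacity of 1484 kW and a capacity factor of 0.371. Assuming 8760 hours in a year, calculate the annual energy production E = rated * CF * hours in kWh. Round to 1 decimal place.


Annual energy = rated_kW * capacity_factor * hours_per_year
Given: P_rated = 1484 kW, CF = 0.371, hours = 8760
E = 1484 * 0.371 * 8760
E = 4822940.6 kWh

4822940.6


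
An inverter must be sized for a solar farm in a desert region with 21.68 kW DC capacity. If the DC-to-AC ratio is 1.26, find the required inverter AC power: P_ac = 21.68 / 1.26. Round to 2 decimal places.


The inverter AC capacity is determined by the DC/AC ratio.
Given: P_dc = 21.68 kW, DC/AC ratio = 1.26
P_ac = P_dc / ratio = 21.68 / 1.26
P_ac = 17.21 kW

17.21


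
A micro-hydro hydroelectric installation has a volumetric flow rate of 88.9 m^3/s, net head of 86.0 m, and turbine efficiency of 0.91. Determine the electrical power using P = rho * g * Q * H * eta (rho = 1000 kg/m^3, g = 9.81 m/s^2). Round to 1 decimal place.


Apply the hydropower formula P = rho * g * Q * H * eta
rho * g = 1000 * 9.81 = 9810.0
P = 9810.0 * 88.9 * 86.0 * 0.91
P = 68251250.3 W

68251250.3


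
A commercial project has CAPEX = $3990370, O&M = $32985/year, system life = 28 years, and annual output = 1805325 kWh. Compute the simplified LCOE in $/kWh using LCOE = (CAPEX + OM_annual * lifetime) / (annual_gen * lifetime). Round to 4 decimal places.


Total cost = CAPEX + OM * lifetime = 3990370 + 32985 * 28 = 3990370 + 923580 = 4913950
Total generation = annual * lifetime = 1805325 * 28 = 50549100 kWh
LCOE = 4913950 / 50549100
LCOE = 0.0972 $/kWh

0.0972


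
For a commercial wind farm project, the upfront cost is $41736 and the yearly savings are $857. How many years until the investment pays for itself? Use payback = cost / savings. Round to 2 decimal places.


Simple payback period = initial cost / annual savings
Payback = 41736 / 857
Payback = 48.70 years

48.70


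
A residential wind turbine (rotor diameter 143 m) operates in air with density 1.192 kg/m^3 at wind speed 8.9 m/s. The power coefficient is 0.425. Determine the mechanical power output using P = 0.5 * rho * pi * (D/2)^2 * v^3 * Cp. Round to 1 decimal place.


Step 1 -- Compute swept area:
  A = pi * (D/2)^2 = pi * (143/2)^2 = 16060.61 m^2
Step 2 -- Apply wind power equation:
  P = 0.5 * rho * A * v^3 * Cp
  v^3 = 8.9^3 = 704.969
  P = 0.5 * 1.192 * 16060.61 * 704.969 * 0.425
  P = 2867920.9 W

2867920.9


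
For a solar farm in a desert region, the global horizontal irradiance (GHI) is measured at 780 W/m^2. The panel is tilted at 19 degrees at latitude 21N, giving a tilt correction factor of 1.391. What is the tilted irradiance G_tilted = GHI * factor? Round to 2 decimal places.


Identify the given values:
  GHI = 780 W/m^2, tilt correction factor = 1.391
Apply the formula G_tilted = GHI * factor:
  G_tilted = 780 * 1.391
  G_tilted = 1084.98 W/m^2

1084.98


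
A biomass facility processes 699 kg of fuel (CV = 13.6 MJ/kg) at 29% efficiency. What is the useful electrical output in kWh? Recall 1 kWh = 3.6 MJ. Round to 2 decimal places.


Total energy = mass * CV = 699 * 13.6 = 9506.4 MJ
Useful energy = total * eta = 9506.4 * 0.29 = 2756.86 MJ
Convert to kWh: 2756.86 / 3.6
Useful energy = 765.79 kWh

765.79


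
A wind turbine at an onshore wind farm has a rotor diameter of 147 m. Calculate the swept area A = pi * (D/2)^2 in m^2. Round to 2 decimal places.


Compute the rotor radius:
  r = D / 2 = 147 / 2 = 73.5 m
Calculate swept area:
  A = pi * r^2 = pi * 73.5^2
  A = 16971.67 m^2

16971.67


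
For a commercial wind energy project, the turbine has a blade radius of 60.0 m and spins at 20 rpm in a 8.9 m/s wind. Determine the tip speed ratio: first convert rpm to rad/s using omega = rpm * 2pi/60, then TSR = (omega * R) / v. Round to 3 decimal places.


Convert rotational speed to rad/s:
  omega = 20 * 2 * pi / 60 = 2.0944 rad/s
Compute tip speed:
  v_tip = omega * R = 2.0944 * 60.0 = 125.664 m/s
Tip speed ratio:
  TSR = v_tip / v_wind = 125.664 / 8.9 = 14.120

14.120


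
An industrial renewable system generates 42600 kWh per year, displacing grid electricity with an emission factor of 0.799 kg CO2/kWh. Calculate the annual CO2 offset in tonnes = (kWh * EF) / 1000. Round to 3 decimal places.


CO2 offset in kg = generation * emission_factor
CO2 offset = 42600 * 0.799 = 34037.4 kg
Convert to tonnes:
  CO2 offset = 34037.4 / 1000 = 34.037 tonnes

34.037


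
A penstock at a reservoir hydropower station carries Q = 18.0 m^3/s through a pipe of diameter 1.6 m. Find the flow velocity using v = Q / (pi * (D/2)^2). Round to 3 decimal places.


Compute pipe cross-sectional area:
  A = pi * (D/2)^2 = pi * (1.6/2)^2 = 2.0106 m^2
Calculate velocity:
  v = Q / A = 18.0 / 2.0106
  v = 8.952 m/s

8.952


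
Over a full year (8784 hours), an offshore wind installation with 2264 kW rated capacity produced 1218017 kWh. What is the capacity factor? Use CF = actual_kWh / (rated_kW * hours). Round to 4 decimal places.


Capacity factor = actual output / maximum possible output
Maximum possible = rated * hours = 2264 * 8784 = 19886976 kWh
CF = 1218017 / 19886976
CF = 0.0612

0.0612


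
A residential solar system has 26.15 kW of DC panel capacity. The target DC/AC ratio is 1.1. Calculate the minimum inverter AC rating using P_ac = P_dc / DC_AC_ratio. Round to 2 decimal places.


The inverter AC capacity is determined by the DC/AC ratio.
Given: P_dc = 26.15 kW, DC/AC ratio = 1.1
P_ac = P_dc / ratio = 26.15 / 1.1
P_ac = 23.77 kW

23.77


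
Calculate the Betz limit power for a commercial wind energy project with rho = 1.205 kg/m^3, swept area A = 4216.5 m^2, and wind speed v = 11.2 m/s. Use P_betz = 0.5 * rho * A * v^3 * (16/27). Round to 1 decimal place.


The Betz coefficient Cp_max = 16/27 = 0.5926
v^3 = 11.2^3 = 1404.928
P_betz = 0.5 * rho * A * v^3 * Cp_max
P_betz = 0.5 * 1.205 * 4216.5 * 1404.928 * 0.5926
P_betz = 2115044.2 W

2115044.2


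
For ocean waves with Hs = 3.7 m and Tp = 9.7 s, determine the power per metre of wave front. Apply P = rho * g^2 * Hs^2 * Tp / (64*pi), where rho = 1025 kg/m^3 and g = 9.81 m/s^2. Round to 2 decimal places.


Apply wave power formula:
  g^2 = 9.81^2 = 96.2361
  Hs^2 = 3.7^2 = 13.69
  Numerator = rho * g^2 * Hs^2 * Tp = 1025 * 96.2361 * 13.69 * 9.7 = 13098967.44
  Denominator = 64 * pi = 201.0619
  P = 13098967.44 / 201.0619 = 65148.92 W/m

65148.92


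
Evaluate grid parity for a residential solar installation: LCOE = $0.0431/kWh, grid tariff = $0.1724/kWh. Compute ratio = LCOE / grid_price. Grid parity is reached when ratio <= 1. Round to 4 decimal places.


Compare LCOE to grid price:
  LCOE = $0.0431/kWh, Grid price = $0.1724/kWh
  Ratio = LCOE / grid_price = 0.0431 / 0.1724 = 0.2500
  Grid parity achieved (ratio <= 1)? yes

0.2500


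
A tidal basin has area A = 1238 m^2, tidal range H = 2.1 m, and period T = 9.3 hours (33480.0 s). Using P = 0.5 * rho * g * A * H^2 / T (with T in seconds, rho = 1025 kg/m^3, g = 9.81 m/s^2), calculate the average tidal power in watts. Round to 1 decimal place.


Convert period to seconds: T = 9.3 * 3600 = 33480.0 s
H^2 = 2.1^2 = 4.41
P = 0.5 * rho * g * A * H^2 / T
P = 0.5 * 1025 * 9.81 * 1238 * 4.41 / 33480.0
P = 819.9 W

819.9


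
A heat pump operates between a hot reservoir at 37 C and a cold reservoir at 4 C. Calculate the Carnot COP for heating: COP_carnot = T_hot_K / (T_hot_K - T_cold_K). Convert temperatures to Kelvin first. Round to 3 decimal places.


Convert to Kelvin:
  T_hot = 37 + 273.15 = 310.15 K
  T_cold = 4 + 273.15 = 277.15 K
Apply Carnot COP formula:
  COP = T_hot_K / (T_hot_K - T_cold_K) = 310.15 / 33.0
  COP = 9.398

9.398


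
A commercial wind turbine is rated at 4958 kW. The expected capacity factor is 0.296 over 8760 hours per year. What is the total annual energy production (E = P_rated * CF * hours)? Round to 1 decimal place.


Annual energy = rated_kW * capacity_factor * hours_per_year
Given: P_rated = 4958 kW, CF = 0.296, hours = 8760
E = 4958 * 0.296 * 8760
E = 12855895.7 kWh

12855895.7


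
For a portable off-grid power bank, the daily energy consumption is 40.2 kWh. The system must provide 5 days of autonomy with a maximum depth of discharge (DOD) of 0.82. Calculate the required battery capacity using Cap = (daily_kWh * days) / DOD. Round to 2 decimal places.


Total energy needed = daily * days = 40.2 * 5 = 201.0 kWh
Account for depth of discharge:
  Cap = total_energy / DOD = 201.0 / 0.82
  Cap = 245.12 kWh

245.12


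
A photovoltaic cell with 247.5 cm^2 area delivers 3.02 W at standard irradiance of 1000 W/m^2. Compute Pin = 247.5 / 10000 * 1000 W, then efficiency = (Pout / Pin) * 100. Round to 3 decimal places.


First compute the input power:
  Pin = area_cm2 / 10000 * G = 247.5 / 10000 * 1000 = 24.75 W
Then compute efficiency:
  Efficiency = (Pout / Pin) * 100 = (3.02 / 24.75) * 100
  Efficiency = 12.202%

12.202


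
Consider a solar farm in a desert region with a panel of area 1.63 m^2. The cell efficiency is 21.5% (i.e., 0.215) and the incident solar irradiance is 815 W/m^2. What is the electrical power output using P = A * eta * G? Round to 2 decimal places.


Use the solar power formula P = A * eta * G.
Given: A = 1.63 m^2, eta = 0.215, G = 815 W/m^2
P = 1.63 * 0.215 * 815
P = 285.62 W

285.62
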